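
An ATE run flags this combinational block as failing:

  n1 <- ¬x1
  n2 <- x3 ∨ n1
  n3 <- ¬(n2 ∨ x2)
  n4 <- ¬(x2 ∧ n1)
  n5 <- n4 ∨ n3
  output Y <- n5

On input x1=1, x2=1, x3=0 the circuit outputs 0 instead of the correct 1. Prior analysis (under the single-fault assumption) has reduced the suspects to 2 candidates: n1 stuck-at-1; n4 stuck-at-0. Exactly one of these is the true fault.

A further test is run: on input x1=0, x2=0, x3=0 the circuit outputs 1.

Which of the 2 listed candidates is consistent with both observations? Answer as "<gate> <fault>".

Evaluate each candidate on input x1=0, x2=0, x3=0:
  n1 stuck-at-1: n1=1 [stuck-at-1], n2=1, n3=0, n4=1, n5=1 → 1 — matches
  n4 stuck-at-0: n1=1, n2=1, n3=0, n4=0 [stuck-at-0], n5=0 → 0 — eliminated
Only n1 stuck-at-1 reproduces the observed 1.

n1 stuck-at-1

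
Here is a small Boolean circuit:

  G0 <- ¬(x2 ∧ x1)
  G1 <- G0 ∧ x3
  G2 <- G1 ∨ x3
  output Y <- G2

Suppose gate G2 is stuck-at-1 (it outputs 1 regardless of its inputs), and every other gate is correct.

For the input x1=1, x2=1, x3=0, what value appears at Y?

1

Propagate with G2 forced: G0=0, G1=0, G2=1 [stuck-at-1].
So Y = 1. (Without the fault it would be 0.)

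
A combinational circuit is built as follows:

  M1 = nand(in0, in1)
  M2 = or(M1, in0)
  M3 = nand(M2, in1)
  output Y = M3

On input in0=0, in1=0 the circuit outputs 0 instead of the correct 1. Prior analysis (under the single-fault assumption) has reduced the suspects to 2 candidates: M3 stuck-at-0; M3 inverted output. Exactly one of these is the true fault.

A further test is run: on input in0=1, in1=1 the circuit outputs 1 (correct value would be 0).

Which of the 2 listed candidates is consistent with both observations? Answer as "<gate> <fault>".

M3 inverted output

Evaluate each candidate on input in0=1, in1=1:
  M3 stuck-at-0: M1=0, M2=1, M3=0 [stuck-at-0] → 0 — eliminated
  M3 inverted output: M1=0, M2=1, M3=1 [inverted output] → 1 — matches
Only M3 inverted output reproduces the observed 1.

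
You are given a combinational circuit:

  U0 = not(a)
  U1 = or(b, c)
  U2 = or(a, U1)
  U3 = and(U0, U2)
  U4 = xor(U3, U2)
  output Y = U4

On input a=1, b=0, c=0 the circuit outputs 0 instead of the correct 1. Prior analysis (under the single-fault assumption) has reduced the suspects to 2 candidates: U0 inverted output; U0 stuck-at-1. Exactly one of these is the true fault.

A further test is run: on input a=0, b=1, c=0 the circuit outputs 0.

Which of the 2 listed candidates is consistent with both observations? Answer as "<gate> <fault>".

Evaluate each candidate on input a=0, b=1, c=0:
  U0 inverted output: U0=0 [inverted output], U1=1, U2=1, U3=0, U4=1 → 1 — eliminated
  U0 stuck-at-1: U0=1 [stuck-at-1], U1=1, U2=1, U3=1, U4=0 → 0 — matches
Only U0 stuck-at-1 reproduces the observed 0.

U0 stuck-at-1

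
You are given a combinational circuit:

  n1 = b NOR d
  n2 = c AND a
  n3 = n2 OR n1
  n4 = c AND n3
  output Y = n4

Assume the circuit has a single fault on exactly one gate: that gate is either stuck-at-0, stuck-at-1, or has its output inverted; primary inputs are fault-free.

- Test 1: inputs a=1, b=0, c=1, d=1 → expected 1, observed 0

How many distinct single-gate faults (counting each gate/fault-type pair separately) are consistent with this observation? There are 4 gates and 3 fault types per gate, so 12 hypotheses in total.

6

Fault-free: n1=0, n2=1, n3=1, n4=1 → 1. Observed 0.
  n1 stuck-at-0: output 1 ✗
  n1 stuck-at-1: output 1 ✗
  n1 inverted output: output 1 ✗
  n2 stuck-at-0: output 0 ✓
  n2 stuck-at-1: output 1 ✗
  n2 inverted output: output 0 ✓
  n3 stuck-at-0: output 0 ✓
  n3 stuck-at-1: output 1 ✗
  n3 inverted output: output 0 ✓
  n4 stuck-at-0: output 0 ✓
  n4 stuck-at-1: output 1 ✗
  n4 inverted output: output 0 ✓
Consistent faults: {n2 stuck-at-0, n2 inverted output, n3 stuck-at-0, n3 inverted output, n4 stuck-at-0, n4 inverted output} — 6 in all.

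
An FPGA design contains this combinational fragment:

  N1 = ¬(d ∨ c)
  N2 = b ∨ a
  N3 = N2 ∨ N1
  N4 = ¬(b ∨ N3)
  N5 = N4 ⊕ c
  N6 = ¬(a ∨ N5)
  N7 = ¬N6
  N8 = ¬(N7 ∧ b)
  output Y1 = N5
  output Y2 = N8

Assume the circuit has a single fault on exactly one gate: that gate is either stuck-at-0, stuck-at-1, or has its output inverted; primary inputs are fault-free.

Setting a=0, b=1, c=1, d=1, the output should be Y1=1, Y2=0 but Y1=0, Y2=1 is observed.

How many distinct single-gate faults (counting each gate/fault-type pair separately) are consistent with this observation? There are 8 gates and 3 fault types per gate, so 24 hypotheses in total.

Fault-free: N1=0, N2=1, N3=1, N4=0, N5=1, N6=0, N7=1, N8=0 → Y1=1, Y2=0. Observed Y1=0, Y2=1.
  N1: none of the 3 fault types match ✗
  N2: none of the 3 fault types match ✗
  N3: none of the 3 fault types match ✗
  N4: stuck-at-1, inverted output ✓; others ✗
  N5: stuck-at-0, inverted output ✓; others ✗
  N6: none of the 3 fault types match ✗
  N7: none of the 3 fault types match ✗
  N8: none of the 3 fault types match ✗
Consistent faults: {N4 stuck-at-1, N4 inverted output, N5 stuck-at-0, N5 inverted output} — 4 in all.

4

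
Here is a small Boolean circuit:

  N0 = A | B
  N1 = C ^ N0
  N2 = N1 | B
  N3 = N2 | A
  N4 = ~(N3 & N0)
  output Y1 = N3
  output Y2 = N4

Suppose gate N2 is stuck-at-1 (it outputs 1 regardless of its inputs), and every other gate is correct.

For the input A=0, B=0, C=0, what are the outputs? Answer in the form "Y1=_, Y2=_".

Propagate with N2 forced: N0=0, N1=0, N2=1 [stuck-at-1], N3=1, N4=1.
So the outputs are Y1=1, Y2=1. (Without the fault they would be Y1=0, Y2=1.)

Y1=1, Y2=1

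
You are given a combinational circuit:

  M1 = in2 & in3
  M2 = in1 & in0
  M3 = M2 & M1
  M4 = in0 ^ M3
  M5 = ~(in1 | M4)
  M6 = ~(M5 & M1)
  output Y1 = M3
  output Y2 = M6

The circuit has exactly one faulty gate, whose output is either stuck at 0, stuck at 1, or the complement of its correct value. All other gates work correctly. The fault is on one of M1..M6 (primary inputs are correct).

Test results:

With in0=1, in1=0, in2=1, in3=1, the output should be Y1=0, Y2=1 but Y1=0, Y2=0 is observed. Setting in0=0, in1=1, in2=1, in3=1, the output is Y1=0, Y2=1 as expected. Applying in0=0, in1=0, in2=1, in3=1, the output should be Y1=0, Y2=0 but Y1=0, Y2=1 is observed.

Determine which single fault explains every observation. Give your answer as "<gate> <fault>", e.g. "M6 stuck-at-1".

M4 inverted output

Fault-free values for test 1 (in0=1, in1=0, in2=1, in3=1): M1=1, M2=0, M3=0, M4=1, M5=0, M6=1, giving Y1=0, Y2=1. Observed Y1=0, Y2=0.
Test 1: faults giving observed Y1=0, Y2=0 are {M4 stuck-at-0, M4 inverted output, M5 stuck-at-1, M5 inverted output, M6 stuck-at-0, M6 inverted output}.
Test 2 (in0=0, in1=1, in2=1, in3=1): fault-free M1=1, M2=0, M3=0, M4=0, M5=0, M6=1 → Y1=0, Y2=1; observed Y1=0, Y2=1. Eliminates M5 stuck-at-1, M5 inverted output, M6 stuck-at-0, M6 inverted output.
Test 3 (in0=0, in1=0, in2=1, in3=1): fault-free M1=1, M2=0, M3=0, M4=0, M5=1, M6=0 → Y1=0, Y2=0; observed Y1=0, Y2=1. Eliminates M4 stuck-at-0.
Only M4 inverted output is consistent with every test.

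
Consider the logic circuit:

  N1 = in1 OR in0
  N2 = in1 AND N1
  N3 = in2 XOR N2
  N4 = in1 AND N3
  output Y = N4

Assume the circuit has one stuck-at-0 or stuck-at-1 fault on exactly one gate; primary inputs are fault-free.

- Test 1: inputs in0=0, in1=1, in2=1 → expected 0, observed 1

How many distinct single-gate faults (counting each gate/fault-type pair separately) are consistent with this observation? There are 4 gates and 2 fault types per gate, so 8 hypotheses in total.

4

Fault-free: N1=1, N2=1, N3=0, N4=0 → 0. Observed 1.
  N1 stuck-at-0: output 1 ✓
  N1 stuck-at-1: output 0 ✗
  N2 stuck-at-0: output 1 ✓
  N2 stuck-at-1: output 0 ✗
  N3 stuck-at-0: output 0 ✗
  N3 stuck-at-1: output 1 ✓
  N4 stuck-at-0: output 0 ✗
  N4 stuck-at-1: output 1 ✓
Consistent faults: {N1 stuck-at-0, N2 stuck-at-0, N3 stuck-at-1, N4 stuck-at-1} — 4 in all.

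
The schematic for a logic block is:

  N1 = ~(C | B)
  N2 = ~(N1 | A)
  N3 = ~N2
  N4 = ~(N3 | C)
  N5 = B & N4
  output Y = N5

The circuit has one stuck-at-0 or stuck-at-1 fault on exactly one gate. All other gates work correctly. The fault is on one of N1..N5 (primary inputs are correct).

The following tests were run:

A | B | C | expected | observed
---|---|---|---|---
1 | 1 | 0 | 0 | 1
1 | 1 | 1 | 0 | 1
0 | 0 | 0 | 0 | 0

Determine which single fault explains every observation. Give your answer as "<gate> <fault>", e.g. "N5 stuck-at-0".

N4 stuck-at-1

Fault-free values for test 1 (A=1, B=1, C=0): N1=0, N2=0, N3=1, N4=0, N5=0, giving Y=0. Observed 1.
Test 1: faults giving observed 1 are {N2 stuck-at-1, N3 stuck-at-0, N4 stuck-at-1, N5 stuck-at-1}.
Test 2 (A=1, B=1, C=1): fault-free N1=0, N2=0, N3=1, N4=0, N5=0 → 0; observed 1. Eliminates N2 stuck-at-1, N3 stuck-at-0.
Test 3 (A=0, B=0, C=0): fault-free N1=1, N2=0, N3=1, N4=0, N5=0 → 0; observed 0. Eliminates N5 stuck-at-1.
Only N4 stuck-at-1 is consistent with every test.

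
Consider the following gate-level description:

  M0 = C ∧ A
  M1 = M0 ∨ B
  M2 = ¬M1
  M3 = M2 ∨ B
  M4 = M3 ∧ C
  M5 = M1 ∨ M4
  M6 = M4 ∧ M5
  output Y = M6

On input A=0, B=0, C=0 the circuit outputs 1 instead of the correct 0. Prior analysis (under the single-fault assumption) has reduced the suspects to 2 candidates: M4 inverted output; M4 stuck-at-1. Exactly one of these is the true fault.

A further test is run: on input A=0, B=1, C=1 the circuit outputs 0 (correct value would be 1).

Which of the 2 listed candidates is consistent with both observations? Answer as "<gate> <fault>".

M4 inverted output

Evaluate each candidate on input A=0, B=1, C=1:
  M4 inverted output: M0=0, M1=1, M2=0, M3=1, M4=0 [inverted output], M5=1, M6=0 → 0 — matches
  M4 stuck-at-1: M0=0, M1=1, M2=0, M3=1, M4=1 [stuck-at-1], M5=1, M6=1 → 1 — eliminated
Only M4 inverted output reproduces the observed 0.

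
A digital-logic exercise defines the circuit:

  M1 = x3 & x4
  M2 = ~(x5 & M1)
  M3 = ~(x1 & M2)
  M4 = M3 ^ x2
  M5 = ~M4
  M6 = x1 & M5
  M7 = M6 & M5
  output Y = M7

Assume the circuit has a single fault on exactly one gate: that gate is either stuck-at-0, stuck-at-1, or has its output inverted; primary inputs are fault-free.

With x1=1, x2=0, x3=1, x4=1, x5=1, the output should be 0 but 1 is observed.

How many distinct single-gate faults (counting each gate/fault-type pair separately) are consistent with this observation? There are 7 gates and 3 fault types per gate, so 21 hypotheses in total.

Fault-free: M1=1, M2=0, M3=1, M4=1, M5=0, M6=0, M7=0 → 0. Observed 1.
  M1: stuck-at-0, inverted output ✓; others ✗
  M2: stuck-at-1, inverted output ✓; others ✗
  M3: stuck-at-0, inverted output ✓; others ✗
  M4: stuck-at-0, inverted output ✓; others ✗
  M5: stuck-at-1, inverted output ✓; others ✗
  M6: none of the 3 fault types match ✗
  M7: stuck-at-1, inverted output ✓; others ✗
Consistent faults: {M1 stuck-at-0, M1 inverted output, M2 stuck-at-1, M2 inverted output, M3 stuck-at-0, M3 inverted output, M4 stuck-at-0, M4 inverted output, M5 stuck-at-1, M5 inverted output, M7 stuck-at-1, M7 inverted output} — 12 in all.

12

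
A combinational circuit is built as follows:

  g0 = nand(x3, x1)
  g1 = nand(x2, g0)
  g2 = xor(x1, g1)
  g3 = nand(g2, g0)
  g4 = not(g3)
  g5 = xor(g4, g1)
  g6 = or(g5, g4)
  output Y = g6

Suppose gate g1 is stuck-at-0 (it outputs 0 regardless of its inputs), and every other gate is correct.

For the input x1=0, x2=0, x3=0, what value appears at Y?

0

Propagate with g1 forced: g0=1, g1=0 [stuck-at-0], g2=0, g3=1, g4=0, g5=0, g6=0.
So Y = 0. (Without the fault it would be 1.)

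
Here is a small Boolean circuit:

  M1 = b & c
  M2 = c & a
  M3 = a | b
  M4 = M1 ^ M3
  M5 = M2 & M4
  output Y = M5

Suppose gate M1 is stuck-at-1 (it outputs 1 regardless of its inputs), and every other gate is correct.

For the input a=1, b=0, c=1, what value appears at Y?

0

Propagate with M1 forced: M1=1 [stuck-at-1], M2=1, M3=1, M4=0, M5=0.
So Y = 0. (Without the fault it would be 1.)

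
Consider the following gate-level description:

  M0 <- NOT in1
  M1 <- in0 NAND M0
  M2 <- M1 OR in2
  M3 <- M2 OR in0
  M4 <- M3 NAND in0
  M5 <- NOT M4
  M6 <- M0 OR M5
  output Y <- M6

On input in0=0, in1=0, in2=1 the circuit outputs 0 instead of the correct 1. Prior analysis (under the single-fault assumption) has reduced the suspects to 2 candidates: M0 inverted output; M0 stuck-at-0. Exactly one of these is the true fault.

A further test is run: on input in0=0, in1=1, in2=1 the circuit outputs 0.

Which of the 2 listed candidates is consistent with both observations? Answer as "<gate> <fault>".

Evaluate each candidate on input in0=0, in1=1, in2=1:
  M0 inverted output: M0=1 [inverted output], M1=1, M2=1, M3=1, M4=1, M5=0, M6=1 → 1 — eliminated
  M0 stuck-at-0: M0=0 [stuck-at-0], M1=1, M2=1, M3=1, M4=1, M5=0, M6=0 → 0 — matches
Only M0 stuck-at-0 reproduces the observed 0.

M0 stuck-at-0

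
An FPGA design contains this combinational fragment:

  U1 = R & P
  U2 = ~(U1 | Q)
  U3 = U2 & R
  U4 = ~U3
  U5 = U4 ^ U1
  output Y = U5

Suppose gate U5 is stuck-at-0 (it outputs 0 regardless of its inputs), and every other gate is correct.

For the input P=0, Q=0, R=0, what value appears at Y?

0

Propagate with U5 forced: U1=0, U2=1, U3=0, U4=1, U5=0 [stuck-at-0].
So Y = 0. (Without the fault it would be 1.)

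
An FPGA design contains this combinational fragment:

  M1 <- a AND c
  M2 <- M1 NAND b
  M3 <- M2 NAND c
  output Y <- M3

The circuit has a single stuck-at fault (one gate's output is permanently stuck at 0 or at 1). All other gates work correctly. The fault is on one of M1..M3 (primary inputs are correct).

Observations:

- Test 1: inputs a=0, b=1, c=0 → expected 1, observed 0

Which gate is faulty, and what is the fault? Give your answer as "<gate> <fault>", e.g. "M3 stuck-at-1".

Fault-free values for test 1 (a=0, b=1, c=0): M1=0, M2=1, M3=1, giving Y=1. Observed 0.
Test 1: faults giving observed 0 are {M3 stuck-at-0}.
Only M3 stuck-at-0 is consistent with every test.

M3 stuck-at-0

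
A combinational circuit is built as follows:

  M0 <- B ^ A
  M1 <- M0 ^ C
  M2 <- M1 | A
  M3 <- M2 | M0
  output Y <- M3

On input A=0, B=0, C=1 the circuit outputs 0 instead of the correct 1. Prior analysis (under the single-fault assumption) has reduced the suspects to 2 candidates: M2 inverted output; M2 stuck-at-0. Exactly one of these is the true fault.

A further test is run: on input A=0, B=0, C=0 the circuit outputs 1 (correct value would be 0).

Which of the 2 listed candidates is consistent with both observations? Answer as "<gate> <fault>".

Evaluate each candidate on input A=0, B=0, C=0:
  M2 inverted output: M0=0, M1=0, M2=1 [inverted output], M3=1 → 1 — matches
  M2 stuck-at-0: M0=0, M1=0, M2=0 [stuck-at-0], M3=0 → 0 — eliminated
Only M2 inverted output reproduces the observed 1.

M2 inverted output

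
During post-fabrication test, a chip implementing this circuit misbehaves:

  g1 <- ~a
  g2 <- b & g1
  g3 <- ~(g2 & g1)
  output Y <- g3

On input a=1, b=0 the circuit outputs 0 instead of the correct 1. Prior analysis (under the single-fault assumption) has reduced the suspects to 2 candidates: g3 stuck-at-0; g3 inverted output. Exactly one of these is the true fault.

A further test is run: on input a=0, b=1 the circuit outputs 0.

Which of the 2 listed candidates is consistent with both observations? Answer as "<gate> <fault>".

g3 stuck-at-0

Evaluate each candidate on input a=0, b=1:
  g3 stuck-at-0: g1=1, g2=1, g3=0 [stuck-at-0] → 0 — matches
  g3 inverted output: g1=1, g2=1, g3=1 [inverted output] → 1 — eliminated
Only g3 stuck-at-0 reproduces the observed 0.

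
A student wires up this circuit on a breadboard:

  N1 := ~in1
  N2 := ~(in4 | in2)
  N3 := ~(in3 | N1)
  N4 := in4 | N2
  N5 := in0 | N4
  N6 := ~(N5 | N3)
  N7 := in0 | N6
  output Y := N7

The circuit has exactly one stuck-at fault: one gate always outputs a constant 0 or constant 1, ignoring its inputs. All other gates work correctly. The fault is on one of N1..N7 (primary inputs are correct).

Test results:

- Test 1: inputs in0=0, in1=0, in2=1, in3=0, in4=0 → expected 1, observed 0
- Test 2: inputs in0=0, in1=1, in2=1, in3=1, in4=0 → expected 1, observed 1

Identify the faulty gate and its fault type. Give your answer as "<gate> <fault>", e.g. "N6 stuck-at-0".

N1 stuck-at-0

Fault-free values for test 1 (in0=0, in1=0, in2=1, in3=0, in4=0): N1=1, N2=0, N3=0, N4=0, N5=0, N6=1, N7=1, giving Y=1. Observed 0.
Test 1: faults giving observed 0 are {N1 stuck-at-0, N2 stuck-at-1, N3 stuck-at-1, N4 stuck-at-1, N5 stuck-at-1, N6 stuck-at-0, N7 stuck-at-0}.
Test 2 (in0=0, in1=1, in2=1, in3=1, in4=0): fault-free N1=0, N2=0, N3=0, N4=0, N5=0, N6=1, N7=1 → 1; observed 1. Eliminates N2 stuck-at-1, N3 stuck-at-1, N4 stuck-at-1, N5 stuck-at-1, N6 stuck-at-0, N7 stuck-at-0.
Only N1 stuck-at-0 is consistent with every test.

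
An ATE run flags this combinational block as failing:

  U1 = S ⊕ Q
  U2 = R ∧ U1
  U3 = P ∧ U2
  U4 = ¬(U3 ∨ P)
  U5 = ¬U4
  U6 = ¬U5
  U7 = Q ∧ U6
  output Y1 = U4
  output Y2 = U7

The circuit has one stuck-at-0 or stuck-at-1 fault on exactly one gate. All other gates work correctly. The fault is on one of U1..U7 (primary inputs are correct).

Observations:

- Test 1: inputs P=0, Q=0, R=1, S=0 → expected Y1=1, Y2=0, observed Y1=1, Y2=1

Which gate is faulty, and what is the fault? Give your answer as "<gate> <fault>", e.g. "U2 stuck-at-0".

U7 stuck-at-1

Fault-free values for test 1 (P=0, Q=0, R=1, S=0): U1=0, U2=0, U3=0, U4=1, U5=0, U6=1, U7=0, giving Y1=1, Y2=0. Observed Y1=1, Y2=1.
Test 1: faults giving observed Y1=1, Y2=1 are {U7 stuck-at-1}.
Only U7 stuck-at-1 is consistent with every test.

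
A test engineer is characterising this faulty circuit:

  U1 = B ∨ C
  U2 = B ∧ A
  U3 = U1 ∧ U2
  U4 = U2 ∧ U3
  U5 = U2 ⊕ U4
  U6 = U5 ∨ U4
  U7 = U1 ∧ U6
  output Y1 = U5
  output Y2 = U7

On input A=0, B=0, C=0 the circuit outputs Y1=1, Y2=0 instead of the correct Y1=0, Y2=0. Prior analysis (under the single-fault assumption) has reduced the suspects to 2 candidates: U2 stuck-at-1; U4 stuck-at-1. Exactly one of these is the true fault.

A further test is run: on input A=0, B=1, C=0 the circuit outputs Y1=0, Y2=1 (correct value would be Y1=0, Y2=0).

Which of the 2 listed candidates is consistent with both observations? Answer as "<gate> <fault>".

Evaluate each candidate on input A=0, B=1, C=0:
  U2 stuck-at-1: U1=1, U2=1 [stuck-at-1], U3=1, U4=1, U5=0, U6=1, U7=1 → Y1=0, Y2=1 — matches
  U4 stuck-at-1: U1=1, U2=0, U3=0, U4=1 [stuck-at-1], U5=1, U6=1, U7=1 → Y1=1, Y2=1 — eliminated
Only U2 stuck-at-1 reproduces the observed Y1=0, Y2=1.

U2 stuck-at-1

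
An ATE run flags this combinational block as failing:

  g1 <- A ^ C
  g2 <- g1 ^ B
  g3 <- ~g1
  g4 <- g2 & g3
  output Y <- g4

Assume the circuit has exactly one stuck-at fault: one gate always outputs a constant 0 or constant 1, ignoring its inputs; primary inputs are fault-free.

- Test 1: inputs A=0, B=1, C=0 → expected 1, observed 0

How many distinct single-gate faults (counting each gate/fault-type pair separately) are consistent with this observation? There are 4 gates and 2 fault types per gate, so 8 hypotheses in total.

Fault-free: g1=0, g2=1, g3=1, g4=1 → 1. Observed 0.
  g1 stuck-at-0: output 1 ✗
  g1 stuck-at-1: output 0 ✓
  g2 stuck-at-0: output 0 ✓
  g2 stuck-at-1: output 1 ✗
  g3 stuck-at-0: output 0 ✓
  g3 stuck-at-1: output 1 ✗
  g4 stuck-at-0: output 0 ✓
  g4 stuck-at-1: output 1 ✗
Consistent faults: {g1 stuck-at-1, g2 stuck-at-0, g3 stuck-at-0, g4 stuck-at-0} — 4 in all.

4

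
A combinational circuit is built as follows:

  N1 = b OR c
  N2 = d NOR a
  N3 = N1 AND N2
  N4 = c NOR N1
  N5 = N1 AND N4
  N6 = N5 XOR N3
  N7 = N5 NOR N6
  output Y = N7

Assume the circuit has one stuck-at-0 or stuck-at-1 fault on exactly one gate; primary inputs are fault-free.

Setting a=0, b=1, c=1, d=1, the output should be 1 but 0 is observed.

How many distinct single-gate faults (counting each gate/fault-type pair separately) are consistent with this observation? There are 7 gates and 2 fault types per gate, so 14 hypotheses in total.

Fault-free: N1=1, N2=0, N3=0, N4=0, N5=0, N6=0, N7=1 → 1. Observed 0.
  N1 stuck-at-0: output 1 ✗
  N1 stuck-at-1: output 1 ✗
  N2 stuck-at-0: output 1 ✗
  N2 stuck-at-1: output 0 ✓
  N3 stuck-at-0: output 1 ✗
  N3 stuck-at-1: output 0 ✓
  N4 stuck-at-0: output 1 ✗
  N4 stuck-at-1: output 0 ✓
  N5 stuck-at-0: output 1 ✗
  N5 stuck-at-1: output 0 ✓
  N6 stuck-at-0: output 1 ✗
  N6 stuck-at-1: output 0 ✓
  N7 stuck-at-0: output 0 ✓
  N7 stuck-at-1: output 1 ✗
Consistent faults: {N2 stuck-at-1, N3 stuck-at-1, N4 stuck-at-1, N5 stuck-at-1, N6 stuck-at-1, N7 stuck-at-0} — 6 in all.

6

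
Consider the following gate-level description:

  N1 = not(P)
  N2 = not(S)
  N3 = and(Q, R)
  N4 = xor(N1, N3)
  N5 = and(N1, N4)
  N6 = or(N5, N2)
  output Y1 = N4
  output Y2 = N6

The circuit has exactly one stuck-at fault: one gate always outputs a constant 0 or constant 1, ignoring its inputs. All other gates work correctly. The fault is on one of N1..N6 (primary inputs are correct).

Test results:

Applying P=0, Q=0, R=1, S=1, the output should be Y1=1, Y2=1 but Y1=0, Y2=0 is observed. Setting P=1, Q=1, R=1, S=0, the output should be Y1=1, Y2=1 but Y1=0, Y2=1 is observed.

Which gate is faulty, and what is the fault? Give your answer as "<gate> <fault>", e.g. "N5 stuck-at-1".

Fault-free values for test 1 (P=0, Q=0, R=1, S=1): N1=1, N2=0, N3=0, N4=1, N5=1, N6=1, giving Y1=1, Y2=1. Observed Y1=0, Y2=0.
Test 1: faults giving observed Y1=0, Y2=0 are {N1 stuck-at-0, N3 stuck-at-1, N4 stuck-at-0}.
Test 2 (P=1, Q=1, R=1, S=0): fault-free N1=0, N2=1, N3=1, N4=1, N5=0, N6=1 → Y1=1, Y2=1; observed Y1=0, Y2=1. Eliminates N1 stuck-at-0, N3 stuck-at-1.
Only N4 stuck-at-0 is consistent with every test.

N4 stuck-at-0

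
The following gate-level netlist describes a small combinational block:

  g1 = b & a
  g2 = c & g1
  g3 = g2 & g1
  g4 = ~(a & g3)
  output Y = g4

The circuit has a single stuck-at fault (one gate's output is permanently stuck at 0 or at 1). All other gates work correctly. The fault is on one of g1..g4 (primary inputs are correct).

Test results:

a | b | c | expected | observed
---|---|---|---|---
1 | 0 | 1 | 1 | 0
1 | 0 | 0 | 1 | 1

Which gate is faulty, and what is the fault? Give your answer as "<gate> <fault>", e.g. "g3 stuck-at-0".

Fault-free values for test 1 (a=1, b=0, c=1): g1=0, g2=0, g3=0, g4=1, giving Y=1. Observed 0.
Test 1: faults giving observed 0 are {g1 stuck-at-1, g3 stuck-at-1, g4 stuck-at-0}.
Test 2 (a=1, b=0, c=0): fault-free g1=0, g2=0, g3=0, g4=1 → 1; observed 1. Eliminates g3 stuck-at-1, g4 stuck-at-0.
Only g1 stuck-at-1 is consistent with every test.

g1 stuck-at-1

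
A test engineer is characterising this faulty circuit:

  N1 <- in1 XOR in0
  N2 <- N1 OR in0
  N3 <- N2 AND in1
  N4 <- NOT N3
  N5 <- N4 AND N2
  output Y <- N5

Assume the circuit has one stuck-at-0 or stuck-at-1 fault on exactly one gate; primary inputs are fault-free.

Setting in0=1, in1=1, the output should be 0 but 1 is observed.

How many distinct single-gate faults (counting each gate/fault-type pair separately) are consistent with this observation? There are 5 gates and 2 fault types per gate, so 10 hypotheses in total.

Fault-free: N1=0, N2=1, N3=1, N4=0, N5=0 → 0. Observed 1.
  N1 stuck-at-0: output 0 ✗
  N1 stuck-at-1: output 0 ✗
  N2 stuck-at-0: output 0 ✗
  N2 stuck-at-1: output 0 ✗
  N3 stuck-at-0: output 1 ✓
  N3 stuck-at-1: output 0 ✗
  N4 stuck-at-0: output 0 ✗
  N4 stuck-at-1: output 1 ✓
  N5 stuck-at-0: output 0 ✗
  N5 stuck-at-1: output 1 ✓
Consistent faults: {N3 stuck-at-0, N4 stuck-at-1, N5 stuck-at-1} — 3 in all.

3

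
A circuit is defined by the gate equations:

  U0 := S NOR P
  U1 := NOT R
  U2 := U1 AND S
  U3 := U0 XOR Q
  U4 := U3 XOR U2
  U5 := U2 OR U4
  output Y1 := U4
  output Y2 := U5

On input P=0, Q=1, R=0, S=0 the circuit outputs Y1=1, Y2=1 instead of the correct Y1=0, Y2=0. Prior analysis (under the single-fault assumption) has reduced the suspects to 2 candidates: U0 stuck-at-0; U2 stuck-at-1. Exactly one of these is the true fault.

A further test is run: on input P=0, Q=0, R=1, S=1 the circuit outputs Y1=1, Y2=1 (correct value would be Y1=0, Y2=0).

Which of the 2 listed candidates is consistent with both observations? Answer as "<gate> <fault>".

U2 stuck-at-1

Evaluate each candidate on input P=0, Q=0, R=1, S=1:
  U0 stuck-at-0: U0=0 [stuck-at-0], U1=0, U2=0, U3=0, U4=0, U5=0 → Y1=0, Y2=0 — eliminated
  U2 stuck-at-1: U0=0, U1=0, U2=1 [stuck-at-1], U3=0, U4=1, U5=1 → Y1=1, Y2=1 — matches
Only U2 stuck-at-1 reproduces the observed Y1=1, Y2=1.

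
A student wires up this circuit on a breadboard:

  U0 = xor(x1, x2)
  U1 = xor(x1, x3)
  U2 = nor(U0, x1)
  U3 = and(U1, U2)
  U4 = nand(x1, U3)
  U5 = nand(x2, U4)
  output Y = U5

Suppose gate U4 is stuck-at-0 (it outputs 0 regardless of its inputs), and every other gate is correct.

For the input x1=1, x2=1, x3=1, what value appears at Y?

Propagate with U4 forced: U0=0, U1=0, U2=0, U3=0, U4=0 [stuck-at-0], U5=1.
So Y = 1. (Without the fault it would be 0.)

1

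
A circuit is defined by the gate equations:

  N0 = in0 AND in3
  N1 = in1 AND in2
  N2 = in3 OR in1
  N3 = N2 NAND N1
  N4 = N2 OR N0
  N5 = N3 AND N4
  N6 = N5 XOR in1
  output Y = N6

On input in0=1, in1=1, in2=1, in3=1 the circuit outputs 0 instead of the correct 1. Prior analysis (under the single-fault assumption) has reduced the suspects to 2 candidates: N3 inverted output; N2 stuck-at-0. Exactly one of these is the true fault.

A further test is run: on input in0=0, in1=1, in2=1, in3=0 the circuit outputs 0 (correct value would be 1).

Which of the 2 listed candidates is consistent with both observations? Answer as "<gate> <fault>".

N3 inverted output

Evaluate each candidate on input in0=0, in1=1, in2=1, in3=0:
  N3 inverted output: N0=0, N1=1, N2=1, N3=1 [inverted output], N4=1, N5=1, N6=0 → 0 — matches
  N2 stuck-at-0: N0=0, N1=1, N2=0 [stuck-at-0], N3=1, N4=0, N5=0, N6=1 → 1 — eliminated
Only N3 inverted output reproduces the observed 0.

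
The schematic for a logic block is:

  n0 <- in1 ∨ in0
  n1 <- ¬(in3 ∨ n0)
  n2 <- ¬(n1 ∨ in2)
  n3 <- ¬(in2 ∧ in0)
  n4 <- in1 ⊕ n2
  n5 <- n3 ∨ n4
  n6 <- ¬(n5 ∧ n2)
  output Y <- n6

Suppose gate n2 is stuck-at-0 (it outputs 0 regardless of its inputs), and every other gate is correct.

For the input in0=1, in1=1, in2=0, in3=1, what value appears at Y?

Propagate with n2 forced: n0=1, n1=0, n2=0 [stuck-at-0], n3=1, n4=1, n5=1, n6=1.
So Y = 1. (Without the fault it would be 0.)

1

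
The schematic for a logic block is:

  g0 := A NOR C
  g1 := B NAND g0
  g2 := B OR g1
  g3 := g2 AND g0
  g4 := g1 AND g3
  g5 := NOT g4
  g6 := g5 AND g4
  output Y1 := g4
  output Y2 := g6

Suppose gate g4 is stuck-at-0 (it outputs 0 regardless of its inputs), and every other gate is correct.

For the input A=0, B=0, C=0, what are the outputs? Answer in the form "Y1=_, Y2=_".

Propagate with g4 forced: g0=1, g1=1, g2=1, g3=1, g4=0 [stuck-at-0], g5=1, g6=0.
So the outputs are Y1=0, Y2=0. (Without the fault they would be Y1=1, Y2=0.)

Y1=0, Y2=0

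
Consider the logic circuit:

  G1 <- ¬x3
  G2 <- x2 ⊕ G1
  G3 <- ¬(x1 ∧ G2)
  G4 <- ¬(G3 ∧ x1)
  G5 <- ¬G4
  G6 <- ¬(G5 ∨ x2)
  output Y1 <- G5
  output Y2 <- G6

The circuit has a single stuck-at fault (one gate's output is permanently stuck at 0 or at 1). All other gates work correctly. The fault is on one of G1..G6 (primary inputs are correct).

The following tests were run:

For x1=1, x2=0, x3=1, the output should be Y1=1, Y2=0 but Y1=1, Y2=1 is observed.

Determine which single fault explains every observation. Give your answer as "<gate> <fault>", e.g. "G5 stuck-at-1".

G6 stuck-at-1

Fault-free values for test 1 (x1=1, x2=0, x3=1): G1=0, G2=0, G3=1, G4=0, G5=1, G6=0, giving Y1=1, Y2=0. Observed Y1=1, Y2=1.
Test 1: faults giving observed Y1=1, Y2=1 are {G6 stuck-at-1}.
Only G6 stuck-at-1 is consistent with every test.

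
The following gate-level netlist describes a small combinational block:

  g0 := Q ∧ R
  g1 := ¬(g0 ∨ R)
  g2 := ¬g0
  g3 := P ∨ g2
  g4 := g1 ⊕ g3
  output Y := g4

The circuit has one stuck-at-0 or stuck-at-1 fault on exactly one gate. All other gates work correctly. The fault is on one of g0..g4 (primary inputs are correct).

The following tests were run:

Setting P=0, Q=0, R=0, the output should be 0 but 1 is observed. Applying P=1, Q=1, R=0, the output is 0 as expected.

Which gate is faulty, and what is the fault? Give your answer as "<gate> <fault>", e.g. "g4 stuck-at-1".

Fault-free values for test 1 (P=0, Q=0, R=0): g0=0, g1=1, g2=1, g3=1, g4=0, giving Y=0. Observed 1.
Test 1: faults giving observed 1 are {g1 stuck-at-0, g2 stuck-at-0, g3 stuck-at-0, g4 stuck-at-1}.
Test 2 (P=1, Q=1, R=0): fault-free g0=0, g1=1, g2=1, g3=1, g4=0 → 0; observed 0. Eliminates g1 stuck-at-0, g3 stuck-at-0, g4 stuck-at-1.
Only g2 stuck-at-0 is consistent with every test.

g2 stuck-at-0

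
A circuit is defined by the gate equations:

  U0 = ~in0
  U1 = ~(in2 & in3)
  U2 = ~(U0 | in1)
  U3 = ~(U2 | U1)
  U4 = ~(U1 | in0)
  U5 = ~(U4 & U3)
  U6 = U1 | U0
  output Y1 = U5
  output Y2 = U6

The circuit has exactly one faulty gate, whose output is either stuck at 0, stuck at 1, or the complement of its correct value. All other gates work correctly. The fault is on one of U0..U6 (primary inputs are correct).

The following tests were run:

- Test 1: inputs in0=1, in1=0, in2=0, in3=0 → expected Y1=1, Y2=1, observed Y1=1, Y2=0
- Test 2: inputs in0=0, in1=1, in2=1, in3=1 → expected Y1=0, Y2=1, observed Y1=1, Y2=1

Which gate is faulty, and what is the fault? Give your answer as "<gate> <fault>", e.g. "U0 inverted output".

U1 inverted output

Fault-free values for test 1 (in0=1, in1=0, in2=0, in3=0): U0=0, U1=1, U2=1, U3=0, U4=0, U5=1, U6=1, giving Y1=1, Y2=1. Observed Y1=1, Y2=0.
Test 1: faults giving observed Y1=1, Y2=0 are {U1 stuck-at-0, U1 inverted output, U6 stuck-at-0, U6 inverted output}.
Test 2 (in0=0, in1=1, in2=1, in3=1): fault-free U0=1, U1=0, U2=0, U3=1, U4=1, U5=0, U6=1 → Y1=0, Y2=1; observed Y1=1, Y2=1. Eliminates U1 stuck-at-0, U6 stuck-at-0, U6 inverted output.
Only U1 inverted output is consistent with every test.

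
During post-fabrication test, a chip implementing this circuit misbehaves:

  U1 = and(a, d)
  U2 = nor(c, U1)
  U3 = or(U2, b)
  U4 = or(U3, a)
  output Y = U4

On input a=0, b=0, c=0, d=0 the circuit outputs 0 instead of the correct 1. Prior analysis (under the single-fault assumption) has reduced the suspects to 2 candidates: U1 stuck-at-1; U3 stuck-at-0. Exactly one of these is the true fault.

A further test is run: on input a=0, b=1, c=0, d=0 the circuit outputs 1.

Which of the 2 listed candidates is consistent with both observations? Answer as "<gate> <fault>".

Evaluate each candidate on input a=0, b=1, c=0, d=0:
  U1 stuck-at-1: U1=1 [stuck-at-1], U2=0, U3=1, U4=1 → 1 — matches
  U3 stuck-at-0: U1=0, U2=1, U3=0 [stuck-at-0], U4=0 → 0 — eliminated
Only U1 stuck-at-1 reproduces the observed 1.

U1 stuck-at-1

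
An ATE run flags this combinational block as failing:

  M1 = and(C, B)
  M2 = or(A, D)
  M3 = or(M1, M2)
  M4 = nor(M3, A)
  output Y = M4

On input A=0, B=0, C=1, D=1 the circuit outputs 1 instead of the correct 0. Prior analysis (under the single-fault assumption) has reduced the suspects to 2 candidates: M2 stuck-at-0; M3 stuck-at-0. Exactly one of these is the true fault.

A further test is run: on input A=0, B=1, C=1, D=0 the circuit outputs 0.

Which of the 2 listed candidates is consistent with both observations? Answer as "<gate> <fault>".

M2 stuck-at-0

Evaluate each candidate on input A=0, B=1, C=1, D=0:
  M2 stuck-at-0: M1=1, M2=0 [stuck-at-0], M3=1, M4=0 → 0 — matches
  M3 stuck-at-0: M1=1, M2=0, M3=0 [stuck-at-0], M4=1 → 1 — eliminated
Only M2 stuck-at-0 reproduces the observed 0.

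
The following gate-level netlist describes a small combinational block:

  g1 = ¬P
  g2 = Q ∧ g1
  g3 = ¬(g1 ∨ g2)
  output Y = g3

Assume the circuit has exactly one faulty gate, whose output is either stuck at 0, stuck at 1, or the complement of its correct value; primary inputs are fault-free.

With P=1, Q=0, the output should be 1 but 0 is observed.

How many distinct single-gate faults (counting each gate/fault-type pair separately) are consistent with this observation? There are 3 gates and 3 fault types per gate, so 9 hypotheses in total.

6

Fault-free: g1=0, g2=0, g3=1 → 1. Observed 0.
  g1 stuck-at-0: output 1 ✗
  g1 stuck-at-1: output 0 ✓
  g1 inverted output: output 0 ✓
  g2 stuck-at-0: output 1 ✗
  g2 stuck-at-1: output 0 ✓
  g2 inverted output: output 0 ✓
  g3 stuck-at-0: output 0 ✓
  g3 stuck-at-1: output 1 ✗
  g3 inverted output: output 0 ✓
Consistent faults: {g1 stuck-at-1, g1 inverted output, g2 stuck-at-1, g2 inverted output, g3 stuck-at-0, g3 inverted output} — 6 in all.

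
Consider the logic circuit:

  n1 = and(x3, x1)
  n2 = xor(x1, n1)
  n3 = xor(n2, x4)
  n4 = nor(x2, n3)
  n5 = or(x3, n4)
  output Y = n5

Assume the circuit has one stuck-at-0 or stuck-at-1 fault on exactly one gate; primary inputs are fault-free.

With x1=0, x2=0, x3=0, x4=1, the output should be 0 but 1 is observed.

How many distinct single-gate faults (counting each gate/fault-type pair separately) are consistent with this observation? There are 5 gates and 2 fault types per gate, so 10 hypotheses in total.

Fault-free: n1=0, n2=0, n3=1, n4=0, n5=0 → 0. Observed 1.
  n1 stuck-at-0: output 0 ✗
  n1 stuck-at-1: output 1 ✓
  n2 stuck-at-0: output 0 ✗
  n2 stuck-at-1: output 1 ✓
  n3 stuck-at-0: output 1 ✓
  n3 stuck-at-1: output 0 ✗
  n4 stuck-at-0: output 0 ✗
  n4 stuck-at-1: output 1 ✓
  n5 stuck-at-0: output 0 ✗
  n5 stuck-at-1: output 1 ✓
Consistent faults: {n1 stuck-at-1, n2 stuck-at-1, n3 stuck-at-0, n4 stuck-at-1, n5 stuck-at-1} — 5 in all.

5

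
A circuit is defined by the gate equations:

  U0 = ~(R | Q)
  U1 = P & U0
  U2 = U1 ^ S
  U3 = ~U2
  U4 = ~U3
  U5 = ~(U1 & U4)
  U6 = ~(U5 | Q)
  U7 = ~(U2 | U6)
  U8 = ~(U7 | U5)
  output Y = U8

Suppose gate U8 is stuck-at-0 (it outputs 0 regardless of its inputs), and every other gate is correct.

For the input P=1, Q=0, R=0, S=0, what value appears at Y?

0

Propagate with U8 forced: U0=1, U1=1, U2=1, U3=0, U4=1, U5=0, U6=1, U7=0, U8=0 [stuck-at-0].
So Y = 0. (Without the fault it would be 1.)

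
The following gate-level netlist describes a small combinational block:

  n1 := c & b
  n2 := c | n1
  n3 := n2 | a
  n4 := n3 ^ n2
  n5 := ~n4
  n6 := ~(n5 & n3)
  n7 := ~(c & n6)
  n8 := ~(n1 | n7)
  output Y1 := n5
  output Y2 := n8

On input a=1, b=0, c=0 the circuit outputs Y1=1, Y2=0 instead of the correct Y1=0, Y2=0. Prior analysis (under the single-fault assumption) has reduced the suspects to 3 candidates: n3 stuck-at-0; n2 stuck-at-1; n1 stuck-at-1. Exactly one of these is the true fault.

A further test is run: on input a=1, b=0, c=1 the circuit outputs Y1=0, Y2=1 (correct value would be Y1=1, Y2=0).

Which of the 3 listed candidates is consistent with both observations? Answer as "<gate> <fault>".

Evaluate each candidate on input a=1, b=0, c=1:
  n3 stuck-at-0: n1=0, n2=1, n3=0 [stuck-at-0], n4=1, n5=0, n6=1, n7=0, n8=1 → Y1=0, Y2=1 — matches
  n2 stuck-at-1: n1=0, n2=1 [stuck-at-1], n3=1, n4=0, n5=1, n6=0, n7=1, n8=0 → Y1=1, Y2=0 — eliminated
  n1 stuck-at-1: n1=1 [stuck-at-1], n2=1, n3=1, n4=0, n5=1, n6=0, n7=1, n8=0 → Y1=1, Y2=0 — eliminated
Only n3 stuck-at-0 reproduces the observed Y1=0, Y2=1.

n3 stuck-at-0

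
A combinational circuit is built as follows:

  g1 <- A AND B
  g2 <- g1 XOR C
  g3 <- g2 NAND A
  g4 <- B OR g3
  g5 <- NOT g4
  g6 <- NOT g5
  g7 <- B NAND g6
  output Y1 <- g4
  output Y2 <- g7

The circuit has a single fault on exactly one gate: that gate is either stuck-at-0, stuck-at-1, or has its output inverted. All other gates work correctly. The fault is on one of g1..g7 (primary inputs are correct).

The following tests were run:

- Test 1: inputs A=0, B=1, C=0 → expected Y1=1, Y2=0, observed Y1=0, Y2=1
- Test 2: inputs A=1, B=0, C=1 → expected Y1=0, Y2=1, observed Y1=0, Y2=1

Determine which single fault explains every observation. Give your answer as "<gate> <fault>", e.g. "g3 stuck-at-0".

Fault-free values for test 1 (A=0, B=1, C=0): g1=0, g2=0, g3=1, g4=1, g5=0, g6=1, g7=0, giving Y1=1, Y2=0. Observed Y1=0, Y2=1.
Test 1: faults giving observed Y1=0, Y2=1 are {g4 stuck-at-0, g4 inverted output}.
Test 2 (A=1, B=0, C=1): fault-free g1=0, g2=1, g3=0, g4=0, g5=1, g6=0, g7=1 → Y1=0, Y2=1; observed Y1=0, Y2=1. Eliminates g4 inverted output.
Only g4 stuck-at-0 is consistent with every test.

g4 stuck-at-0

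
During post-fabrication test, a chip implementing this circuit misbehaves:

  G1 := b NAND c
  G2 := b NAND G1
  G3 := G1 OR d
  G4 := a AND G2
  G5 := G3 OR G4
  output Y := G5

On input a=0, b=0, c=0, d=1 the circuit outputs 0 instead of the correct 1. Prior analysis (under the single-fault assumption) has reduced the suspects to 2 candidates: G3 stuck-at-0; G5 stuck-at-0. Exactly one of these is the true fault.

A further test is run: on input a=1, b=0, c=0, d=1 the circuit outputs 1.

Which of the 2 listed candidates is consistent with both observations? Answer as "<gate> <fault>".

Evaluate each candidate on input a=1, b=0, c=0, d=1:
  G3 stuck-at-0: G1=1, G2=1, G3=0 [stuck-at-0], G4=1, G5=1 → 1 — matches
  G5 stuck-at-0: G1=1, G2=1, G3=1, G4=1, G5=0 [stuck-at-0] → 0 — eliminated
Only G3 stuck-at-0 reproduces the observed 1.

G3 stuck-at-0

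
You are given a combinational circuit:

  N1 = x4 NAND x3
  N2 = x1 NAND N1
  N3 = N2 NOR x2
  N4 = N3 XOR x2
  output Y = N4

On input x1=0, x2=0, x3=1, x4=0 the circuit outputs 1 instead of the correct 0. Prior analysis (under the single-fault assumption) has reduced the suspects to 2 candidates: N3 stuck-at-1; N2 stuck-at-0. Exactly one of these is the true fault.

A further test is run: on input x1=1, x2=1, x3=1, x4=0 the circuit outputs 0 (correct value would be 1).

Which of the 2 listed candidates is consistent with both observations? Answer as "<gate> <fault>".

Evaluate each candidate on input x1=1, x2=1, x3=1, x4=0:
  N3 stuck-at-1: N1=1, N2=0, N3=1 [stuck-at-1], N4=0 → 0 — matches
  N2 stuck-at-0: N1=1, N2=0 [stuck-at-0], N3=0, N4=1 → 1 — eliminated
Only N3 stuck-at-1 reproduces the observed 0.

N3 stuck-at-1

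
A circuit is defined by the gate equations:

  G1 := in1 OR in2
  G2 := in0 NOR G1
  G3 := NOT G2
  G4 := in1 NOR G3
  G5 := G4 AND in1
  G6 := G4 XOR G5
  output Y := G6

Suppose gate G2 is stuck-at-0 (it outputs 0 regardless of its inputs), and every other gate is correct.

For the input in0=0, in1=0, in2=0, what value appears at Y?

Propagate with G2 forced: G1=0, G2=0 [stuck-at-0], G3=1, G4=0, G5=0, G6=0.
So Y = 0. (Without the fault it would be 1.)

0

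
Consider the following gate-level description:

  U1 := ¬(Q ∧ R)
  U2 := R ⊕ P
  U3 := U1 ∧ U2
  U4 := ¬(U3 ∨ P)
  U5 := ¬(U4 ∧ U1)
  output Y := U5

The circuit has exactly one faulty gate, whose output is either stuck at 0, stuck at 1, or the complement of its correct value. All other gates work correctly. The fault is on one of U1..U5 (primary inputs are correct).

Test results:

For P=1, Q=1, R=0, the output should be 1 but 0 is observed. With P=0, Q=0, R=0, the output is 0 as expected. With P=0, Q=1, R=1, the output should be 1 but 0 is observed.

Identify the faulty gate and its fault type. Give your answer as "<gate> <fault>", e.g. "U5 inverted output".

U5 stuck-at-0

Fault-free values for test 1 (P=1, Q=1, R=0): U1=1, U2=1, U3=1, U4=0, U5=1, giving Y=1. Observed 0.
Test 1: faults giving observed 0 are {U4 stuck-at-1, U4 inverted output, U5 stuck-at-0, U5 inverted output}.
Test 2 (P=0, Q=0, R=0): fault-free U1=1, U2=0, U3=0, U4=1, U5=0 → 0; observed 0. Eliminates U4 inverted output, U5 inverted output.
Test 3 (P=0, Q=1, R=1): fault-free U1=0, U2=1, U3=0, U4=1, U5=1 → 1; observed 0. Eliminates U4 stuck-at-1.
Only U5 stuck-at-0 is consistent with every test.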